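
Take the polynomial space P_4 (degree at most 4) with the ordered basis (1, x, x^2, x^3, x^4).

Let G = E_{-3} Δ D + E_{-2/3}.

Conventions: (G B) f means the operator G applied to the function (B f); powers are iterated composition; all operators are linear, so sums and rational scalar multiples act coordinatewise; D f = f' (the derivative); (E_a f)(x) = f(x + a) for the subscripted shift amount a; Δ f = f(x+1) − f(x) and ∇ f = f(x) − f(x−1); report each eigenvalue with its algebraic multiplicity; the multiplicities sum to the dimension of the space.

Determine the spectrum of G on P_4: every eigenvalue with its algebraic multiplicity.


λ = 1 (multiplicity 5)

image of 1: 1
image of x: x - 2/3
image of x^2: x^2 - (4/3)x + 22/9
image of x^3: x^3 - 2x^2 + (22/3)x - 413/27
image of x^4: x^4 - (8/3)x^3 + (44/3)x^2 - (1652/27)x + 6172/81
the matrix is upper triangular; its diagonal is (1, 1, 1, 1, 1)
for a triangular matrix the eigenvalues are the diagonal entries, with algebraic multiplicity their repetition count


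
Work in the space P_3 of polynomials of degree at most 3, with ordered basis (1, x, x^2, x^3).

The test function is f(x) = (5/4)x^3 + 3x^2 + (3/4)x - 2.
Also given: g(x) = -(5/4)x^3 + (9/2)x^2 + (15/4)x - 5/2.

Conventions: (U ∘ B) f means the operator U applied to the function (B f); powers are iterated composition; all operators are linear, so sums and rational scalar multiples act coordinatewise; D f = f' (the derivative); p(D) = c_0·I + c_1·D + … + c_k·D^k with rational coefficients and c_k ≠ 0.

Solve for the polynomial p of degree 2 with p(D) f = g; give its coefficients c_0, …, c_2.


D^0 f = (5/4)x^3 + 3x^2 + (3/4)x - 2
D^1 f = (15/4)x^2 + 6x + 3/4
D^2 f = (15/2)x + 6
matching coefficients of g against c_0 f + c_1 Df + … from the top degree down determines the c_i
solution: c_0 = -1, c_1 = 2, c_2 = -1

c_0 = -1, c_1 = 2, c_2 = -1


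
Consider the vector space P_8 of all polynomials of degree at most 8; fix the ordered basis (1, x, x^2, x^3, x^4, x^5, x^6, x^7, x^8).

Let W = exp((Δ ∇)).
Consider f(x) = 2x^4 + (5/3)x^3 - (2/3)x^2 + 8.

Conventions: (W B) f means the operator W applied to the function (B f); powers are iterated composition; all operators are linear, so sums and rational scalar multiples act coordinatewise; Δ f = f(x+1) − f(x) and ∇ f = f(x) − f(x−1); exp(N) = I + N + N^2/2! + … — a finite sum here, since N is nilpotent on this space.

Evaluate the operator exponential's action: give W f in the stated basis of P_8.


order-1 term: 24x^2 + 10x + 8/3
order-2 term: 24
the series for exp((Δ ∇)) f terminates at order 2
exp((Δ ∇)) f = 2x^4 + (5/3)x^3 + (70/3)x^2 + 10x + 104/3

g(x) = 2x^4 + (5/3)x^3 + (70/3)x^2 + 10x + 104/3


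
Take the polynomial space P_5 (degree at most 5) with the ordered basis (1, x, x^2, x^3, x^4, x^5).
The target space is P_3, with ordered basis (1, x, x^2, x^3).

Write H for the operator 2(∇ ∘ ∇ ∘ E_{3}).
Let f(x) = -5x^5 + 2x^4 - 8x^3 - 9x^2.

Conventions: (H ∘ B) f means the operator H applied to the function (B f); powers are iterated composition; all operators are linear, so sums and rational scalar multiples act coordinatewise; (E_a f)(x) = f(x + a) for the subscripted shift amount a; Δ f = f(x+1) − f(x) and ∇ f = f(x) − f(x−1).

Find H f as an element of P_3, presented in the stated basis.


E_{3} f = -5x^5 - 73x^4 - 434x^3 - 1323x^2 - 2079x - 1350
∇ E_{3} f = -25x^4 - 242x^3 - 914x^2 - 1611x - 1122
∇ ∇ E_{3} f = -100x^3 - 576x^2 - 1202x - 914
(2(∇ ∘ ∇ ∘ E_{3})) f = -200x^3 - 1152x^2 - 2404x - 1828

the result is g(x) = -200x^3 - 1152x^2 - 2404x - 1828


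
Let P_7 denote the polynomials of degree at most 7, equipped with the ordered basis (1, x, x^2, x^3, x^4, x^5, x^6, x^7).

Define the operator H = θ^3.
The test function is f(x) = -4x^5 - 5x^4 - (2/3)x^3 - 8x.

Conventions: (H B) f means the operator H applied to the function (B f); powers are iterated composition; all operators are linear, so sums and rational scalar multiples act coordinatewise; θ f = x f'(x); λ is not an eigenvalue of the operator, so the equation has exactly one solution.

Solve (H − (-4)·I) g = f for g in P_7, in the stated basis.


the image equals g(x) = -(4/129)x^5 - (5/68)x^4 - (2/93)x^3 - (8/5)x

write g with unknown coordinates in the stated basis and equate coefficients in (H − (-4)·I) g = f
solving from the highest basis element down gives g = -(4/129)x^5 - (5/68)x^4 - (2/93)x^3 - (8/5)x
check: H g = -(500/129)x^5 - (80/17)x^4 - (18/31)x^3 - (8/5)x
so H g − (-4)·g = -4x^5 - 5x^4 - (2/3)x^3 - 8x = f ✓


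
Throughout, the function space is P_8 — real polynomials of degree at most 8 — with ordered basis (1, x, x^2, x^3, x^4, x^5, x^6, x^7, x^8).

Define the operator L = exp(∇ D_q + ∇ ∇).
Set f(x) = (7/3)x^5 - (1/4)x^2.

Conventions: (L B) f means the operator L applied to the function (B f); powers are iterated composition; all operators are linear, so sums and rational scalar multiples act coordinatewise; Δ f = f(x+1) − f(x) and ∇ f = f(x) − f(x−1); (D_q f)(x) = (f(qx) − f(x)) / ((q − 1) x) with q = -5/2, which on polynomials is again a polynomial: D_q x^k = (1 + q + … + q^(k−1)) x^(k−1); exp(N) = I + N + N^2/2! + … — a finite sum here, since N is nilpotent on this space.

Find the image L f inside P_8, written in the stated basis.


g(x) = (7/3)x^5 + (1239/4)x^3 - (4279/8)x^2 + (135695/48)x - 46427/24

order-1 term: (1239/4)x^3 - (4277/8)x^2 + (5117/12)x - 6523/48
order-2 term: (38409/16)x - 28777/16
the series for exp(∇ D_q + ∇ ∇) f terminates at order 2
exp(∇ D_q + ∇ ∇) f = (7/3)x^5 + (1239/4)x^3 - (4279/8)x^2 + (135695/48)x - 46427/24


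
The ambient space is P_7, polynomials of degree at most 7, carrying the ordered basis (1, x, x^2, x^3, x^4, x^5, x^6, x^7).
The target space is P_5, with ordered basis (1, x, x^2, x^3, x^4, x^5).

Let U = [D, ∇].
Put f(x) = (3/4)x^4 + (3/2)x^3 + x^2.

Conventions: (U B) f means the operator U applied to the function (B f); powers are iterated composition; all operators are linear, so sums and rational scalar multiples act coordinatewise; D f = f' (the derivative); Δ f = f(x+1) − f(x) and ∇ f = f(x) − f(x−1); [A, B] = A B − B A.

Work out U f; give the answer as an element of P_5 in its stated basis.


∇ f = 3x^3 + (1/2)x - 1/4
D ∇ f = 9x^2 + 1/2
D f = 3x^3 + (9/2)x^2 + 2x
∇ D f = 9x^2 + 1/2
[D, ∇] f = 0

the result is g(x) = 0


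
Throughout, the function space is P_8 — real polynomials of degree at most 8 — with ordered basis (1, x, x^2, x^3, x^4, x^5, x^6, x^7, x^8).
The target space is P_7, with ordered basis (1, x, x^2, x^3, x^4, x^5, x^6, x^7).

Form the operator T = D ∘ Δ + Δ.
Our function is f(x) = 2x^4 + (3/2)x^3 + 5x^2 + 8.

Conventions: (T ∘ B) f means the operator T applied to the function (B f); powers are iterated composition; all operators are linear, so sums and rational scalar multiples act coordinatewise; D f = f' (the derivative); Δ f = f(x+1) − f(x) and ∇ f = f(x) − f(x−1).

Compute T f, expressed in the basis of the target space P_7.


g(x) = 8x^3 + (81/2)x^2 + (111/2)x + 31

Δ f = 8x^3 + (33/2)x^2 + (45/2)x + 17/2
D Δ f = 24x^2 + 33x + 45/2
Δ f = 8x^3 + (33/2)x^2 + (45/2)x + 17/2
(D ∘ Δ + Δ) f = 8x^3 + (81/2)x^2 + (111/2)x + 31


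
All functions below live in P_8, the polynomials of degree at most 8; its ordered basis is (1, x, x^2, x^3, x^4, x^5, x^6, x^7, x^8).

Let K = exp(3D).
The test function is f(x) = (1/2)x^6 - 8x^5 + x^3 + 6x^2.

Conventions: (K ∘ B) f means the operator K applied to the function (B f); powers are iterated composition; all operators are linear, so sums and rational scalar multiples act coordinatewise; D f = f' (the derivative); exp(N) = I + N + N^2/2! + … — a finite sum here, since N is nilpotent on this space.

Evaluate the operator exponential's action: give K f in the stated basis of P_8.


g(x) = (1/2)x^6 + x^5 - (105/2)x^4 - 449x^3 - (3075/2)x^2 - 2448x - 2997/2

order-1 term: 9x^5 - 120x^4 + 9x^2 + 36x
order-2 term: (135/2)x^4 - 720x^3 + 27x + 54
order-3 term: 270x^3 - 2160x^2 + 27
order-4 term: (1215/2)x^2 - 3240x
order-5 term: 729x - 1944
order-6 term: 729/2
the series for exp(3D) f terminates at order 6
exp(3D) f = (1/2)x^6 + x^5 - (105/2)x^4 - 449x^3 - (3075/2)x^2 - 2448x - 2997/2


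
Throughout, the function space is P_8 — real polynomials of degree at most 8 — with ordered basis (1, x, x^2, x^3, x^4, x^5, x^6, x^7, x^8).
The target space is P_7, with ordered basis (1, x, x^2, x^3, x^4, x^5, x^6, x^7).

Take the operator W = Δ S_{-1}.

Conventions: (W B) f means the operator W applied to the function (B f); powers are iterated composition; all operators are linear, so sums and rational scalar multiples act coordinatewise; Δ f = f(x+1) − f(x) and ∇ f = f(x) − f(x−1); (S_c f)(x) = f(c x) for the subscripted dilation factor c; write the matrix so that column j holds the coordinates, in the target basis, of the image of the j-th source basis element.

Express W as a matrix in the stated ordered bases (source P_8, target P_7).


the matrix is [[0, -1, 1, -1, 1, -1, 1, -1, 1]; [0, 0, 2, -3, 4, -5, 6, -7, 8]; [0, 0, 0, -3, 6, -10, 15, -21, 28]; [0, 0, 0, 0, 4, -10, 20, -35, 56]; [0, 0, 0, 0, 0, -5, 15, -35, 70]; [0, 0, 0, 0, 0, 0, 6, -21, 56]; [0, 0, 0, 0, 0, 0, 0, -7, 28]; [0, 0, 0, 0, 0, 0, 0, 0, 8]] (rows listed top to bottom)

image of 1: 0
image of x: -1
image of x^2: 2x + 1
image of x^3: -3x^2 - 3x - 1
image of x^4: 4x^3 + 6x^2 + 4x + 1
image of x^5: -5x^4 - 10x^3 - 10x^2 - 5x - 1
image of x^6: 6x^5 + 15x^4 + 20x^3 + 15x^2 + 6x + 1
image of x^7: -7x^6 - 21x^5 - 35x^4 - 35x^3 - 21x^2 - 7x - 1
image of x^8: 8x^7 + 28x^6 + 56x^5 + 70x^4 + 56x^3 + 28x^2 + 8x + 1
each image's coordinates form column j of the matrix


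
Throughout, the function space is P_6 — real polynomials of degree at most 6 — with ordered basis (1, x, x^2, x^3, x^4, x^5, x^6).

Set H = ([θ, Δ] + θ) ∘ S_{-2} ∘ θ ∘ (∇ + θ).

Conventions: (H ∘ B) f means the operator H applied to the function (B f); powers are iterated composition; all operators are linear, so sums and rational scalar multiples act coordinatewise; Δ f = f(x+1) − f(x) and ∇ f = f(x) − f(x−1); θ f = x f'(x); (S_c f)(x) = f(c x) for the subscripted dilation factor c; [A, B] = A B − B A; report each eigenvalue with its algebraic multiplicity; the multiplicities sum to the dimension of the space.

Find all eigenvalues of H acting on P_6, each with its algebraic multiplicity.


λ = -4000 (multiplicity 1), λ = -216 (multiplicity 1), λ = -2 (multiplicity 1), λ = 0 (multiplicity 1), λ = 32 (multiplicity 1), λ = 1024 (multiplicity 1), λ = 13824 (multiplicity 1)

image of 1: 0
image of x: -2x + 2
image of x^2: 32x^2 - 36x - 28
image of x^3: -216x^3 + 264x^2 + 390x + 162
image of x^4: 1024x^4 - 1312x^3 - 2880x^2 - 2408x - 632
image of x^5: -4000x^5 + 5280x^4 + 15440x^3 + 19600x^2 + 10570x + 1830
image of x^6: 13824x^6 - 18624x^5 - 68160x^4 - 116640x^3 - 96720x^2 - 35292x - 3492
the matrix is upper triangular; its diagonal is (0, -2, 32, -216, 1024, -4000, 13824)
for a triangular matrix the eigenvalues are the diagonal entries, with algebraic multiplicity their repetition count


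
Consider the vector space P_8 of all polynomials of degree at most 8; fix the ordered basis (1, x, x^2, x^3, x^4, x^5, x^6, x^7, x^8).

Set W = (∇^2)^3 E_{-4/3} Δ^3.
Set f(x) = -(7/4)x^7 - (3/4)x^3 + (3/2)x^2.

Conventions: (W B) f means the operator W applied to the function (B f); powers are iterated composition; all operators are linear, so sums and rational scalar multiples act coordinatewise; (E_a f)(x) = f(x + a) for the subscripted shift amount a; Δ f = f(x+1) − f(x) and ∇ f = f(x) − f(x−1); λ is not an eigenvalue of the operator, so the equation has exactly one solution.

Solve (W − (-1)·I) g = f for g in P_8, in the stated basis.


write g with unknown coordinates in the stated basis and equate coefficients in (W − (-1)·I) g = f
solving from the highest basis element down gives g = -(7/4)x^7 - (3/4)x^3 + (3/2)x^2
check: W g = 0
so W g − (-1)·g = -(7/4)x^7 - (3/4)x^3 + (3/2)x^2 = f ✓

the image equals g(x) = -(7/4)x^7 - (3/4)x^3 + (3/2)x^2


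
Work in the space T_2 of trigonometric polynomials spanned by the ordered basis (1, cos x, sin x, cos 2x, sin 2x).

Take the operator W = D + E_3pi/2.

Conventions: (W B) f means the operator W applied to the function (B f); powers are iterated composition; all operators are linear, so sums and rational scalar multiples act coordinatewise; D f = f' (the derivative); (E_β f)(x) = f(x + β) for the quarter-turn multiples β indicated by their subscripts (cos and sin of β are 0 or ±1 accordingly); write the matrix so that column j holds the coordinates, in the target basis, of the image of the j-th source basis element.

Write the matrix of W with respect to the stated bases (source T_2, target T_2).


the matrix is [[1, 0, 0, 0, 0]; [0, 0, 0, 0, 0]; [0, 0, 0, 0, 0]; [0, 0, 0, -1, 2]; [0, 0, 0, -2, -1]] (rows listed top to bottom)

image of 1: 1
image of cos x: 0
image of sin x: 0
image of cos 2x: -cos 2x - 2sin 2x
image of sin 2x: 2cos 2x - sin 2x
each image's coordinates form column j of the matrix


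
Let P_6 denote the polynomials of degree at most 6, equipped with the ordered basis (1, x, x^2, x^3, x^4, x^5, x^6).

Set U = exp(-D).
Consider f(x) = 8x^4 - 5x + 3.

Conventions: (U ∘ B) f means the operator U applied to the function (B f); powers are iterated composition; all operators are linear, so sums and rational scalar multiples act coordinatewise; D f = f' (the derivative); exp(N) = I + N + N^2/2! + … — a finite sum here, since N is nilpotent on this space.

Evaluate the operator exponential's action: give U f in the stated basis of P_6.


g(x) = 8x^4 - 32x^3 + 48x^2 - 37x + 16

order-1 term: -32x^3 + 5
order-2 term: 48x^2
order-3 term: -32x
order-4 term: 8
the series for exp(-D) f terminates at order 4
exp(-D) f = 8x^4 - 32x^3 + 48x^2 - 37x + 16


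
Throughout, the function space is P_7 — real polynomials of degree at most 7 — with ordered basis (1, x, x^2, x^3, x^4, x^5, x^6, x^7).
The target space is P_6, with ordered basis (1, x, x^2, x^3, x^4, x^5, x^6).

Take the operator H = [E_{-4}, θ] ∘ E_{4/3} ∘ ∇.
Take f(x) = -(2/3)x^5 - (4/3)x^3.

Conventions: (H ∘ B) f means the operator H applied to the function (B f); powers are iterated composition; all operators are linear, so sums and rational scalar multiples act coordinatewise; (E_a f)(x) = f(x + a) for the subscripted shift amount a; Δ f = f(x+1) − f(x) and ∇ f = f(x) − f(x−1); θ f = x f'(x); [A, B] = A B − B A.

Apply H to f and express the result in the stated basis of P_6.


the result is g(x) = (160/3)x^3 - (1520/3)x^2 + (14848/9)x - 148808/81

∇ f = -(10/3)x^4 + (20/3)x^3 - (32/3)x^2 + (22/3)x - 2
E_{4/3} ∇ f = -(10/3)x^4 - (100/9)x^3 - (176/9)x^2 - (1390/81)x - 1438/243
θ (E_{4/3} ∘ ∇) f = -(40/3)x^4 - (100/3)x^3 - (352/9)x^2 - (1390/81)x
E_{-4} θ (E_{4/3} ∘ ∇) f = -(40/3)x^4 + 180x^3 - (8272/9)x^2 + (170834/81)x - 148808/81
E_{-4} (E_{4/3} ∘ ∇) f = -(10/3)x^4 + (380/9)x^3 - (1856/9)x^2 + (37202/81)x - 95350/243
θ E_{-4} (E_{4/3} ∘ ∇) f = -(40/3)x^4 + (380/3)x^3 - (3712/9)x^2 + (37202/81)x
[E_{-4}, θ] (E_{4/3} ∘ ∇) f = (160/3)x^3 - (1520/3)x^2 + (14848/9)x - 148808/81


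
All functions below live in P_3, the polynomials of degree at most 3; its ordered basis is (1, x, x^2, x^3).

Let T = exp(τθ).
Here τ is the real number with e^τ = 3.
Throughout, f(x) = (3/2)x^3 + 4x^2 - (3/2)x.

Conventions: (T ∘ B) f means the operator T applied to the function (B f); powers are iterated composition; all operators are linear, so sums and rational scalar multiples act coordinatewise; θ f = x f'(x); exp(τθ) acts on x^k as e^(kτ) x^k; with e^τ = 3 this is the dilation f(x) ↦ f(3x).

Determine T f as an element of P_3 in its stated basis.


exp(τθ) x^k = e^(kτ) x^k; with e^τ = 3 this sends x^k to 3^k x^k
x ↦ 3 x
x^2 ↦ 9 x^2
x^3 ↦ 27 x^3
applying this coordinatewise to f: exp(τθ) f = (81/2)x^3 + 36x^2 - (9/2)x

the image equals g(x) = (81/2)x^3 + 36x^2 - (9/2)x


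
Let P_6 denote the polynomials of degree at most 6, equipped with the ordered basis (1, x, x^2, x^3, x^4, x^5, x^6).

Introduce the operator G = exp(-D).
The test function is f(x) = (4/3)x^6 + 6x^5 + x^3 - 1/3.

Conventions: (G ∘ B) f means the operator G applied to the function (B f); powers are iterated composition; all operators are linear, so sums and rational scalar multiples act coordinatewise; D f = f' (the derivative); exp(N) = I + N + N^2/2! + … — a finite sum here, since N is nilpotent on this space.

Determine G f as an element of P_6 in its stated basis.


the image equals g(x) = (4/3)x^6 - 2x^5 - 10x^4 + (103/3)x^3 - 43x^2 + 25x - 6

order-1 term: -8x^5 - 30x^4 - 3x^2
order-2 term: 20x^4 + 60x^3 + 3x
order-3 term: -(80/3)x^3 - 60x^2 - 1
order-4 term: 20x^2 + 30x
order-5 term: -8x - 6
order-6 term: 4/3
the series for exp(-D) f terminates at order 6
exp(-D) f = (4/3)x^6 - 2x^5 - 10x^4 + (103/3)x^3 - 43x^2 + 25x - 6


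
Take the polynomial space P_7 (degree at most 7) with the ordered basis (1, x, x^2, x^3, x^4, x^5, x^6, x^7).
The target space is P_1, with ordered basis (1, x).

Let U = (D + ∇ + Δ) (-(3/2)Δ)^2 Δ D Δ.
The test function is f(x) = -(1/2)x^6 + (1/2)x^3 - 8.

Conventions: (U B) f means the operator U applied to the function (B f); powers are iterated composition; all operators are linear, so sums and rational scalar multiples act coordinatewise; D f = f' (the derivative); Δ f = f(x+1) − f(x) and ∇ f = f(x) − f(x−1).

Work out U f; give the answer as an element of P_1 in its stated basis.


the result is g(x) = -2430

Δ f = -3x^5 - (15/2)x^4 - 10x^3 - 6x^2 - (3/2)x
D Δ f = -15x^4 - 30x^3 - 30x^2 - 12x - 3/2
Δ D Δ f = -60x^3 - 180x^2 - 210x - 87
Δ (Δ D Δ) f = -180x^2 - 540x - 450
(-(3/2)Δ) (Δ D Δ) f = 270x^2 + 810x + 675
Δ (-(3/2)Δ) (Δ D Δ) f = 540x + 1080
(-(3/2)Δ) (-(3/2)Δ) (Δ D Δ) f = -810x - 1620
D (-(3/2)Δ)^2 (Δ D Δ) f = -810
∇ (-(3/2)Δ)^2 (Δ D Δ) f = -810
Δ (-(3/2)Δ)^2 (Δ D Δ) f = -810
(D + ∇ + Δ) (-(3/2)Δ)^2 (Δ D Δ) f = -2430


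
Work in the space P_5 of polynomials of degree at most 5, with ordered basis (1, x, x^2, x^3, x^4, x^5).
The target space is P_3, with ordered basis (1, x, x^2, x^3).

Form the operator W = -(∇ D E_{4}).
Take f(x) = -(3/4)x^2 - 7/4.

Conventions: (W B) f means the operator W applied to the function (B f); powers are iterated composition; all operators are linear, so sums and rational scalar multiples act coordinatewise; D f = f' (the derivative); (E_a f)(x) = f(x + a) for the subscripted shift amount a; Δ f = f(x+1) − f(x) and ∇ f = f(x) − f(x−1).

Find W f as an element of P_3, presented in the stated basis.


E_{4} f = -(3/4)x^2 - 6x - 55/4
D E_{4} f = -(3/2)x - 6
∇ D E_{4} f = -3/2
(-(∇ D E_{4})) f = 3/2

g(x) = 3/2


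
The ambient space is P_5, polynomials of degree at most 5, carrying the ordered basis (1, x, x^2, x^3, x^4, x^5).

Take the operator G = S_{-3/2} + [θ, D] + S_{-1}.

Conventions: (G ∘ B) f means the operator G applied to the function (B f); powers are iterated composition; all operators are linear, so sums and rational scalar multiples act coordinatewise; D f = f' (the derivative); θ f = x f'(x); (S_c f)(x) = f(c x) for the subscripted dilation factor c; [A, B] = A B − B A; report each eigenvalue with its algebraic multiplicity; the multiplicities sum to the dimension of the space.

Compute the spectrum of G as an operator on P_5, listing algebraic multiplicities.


λ = -275/32 (multiplicity 1), λ = -35/8 (multiplicity 1), λ = -5/2 (multiplicity 1), λ = 2 (multiplicity 1), λ = 13/4 (multiplicity 1), λ = 97/16 (multiplicity 1)

image of 1: 2
image of x: -(5/2)x - 1
image of x^2: (13/4)x^2 - 2x
image of x^3: -(35/8)x^3 - 3x^2
image of x^4: (97/16)x^4 - 4x^3
image of x^5: -(275/32)x^5 - 5x^4
the matrix is upper triangular; its diagonal is (2, -5/2, 13/4, -35/8, 97/16, -275/32)
for a triangular matrix the eigenvalues are the diagonal entries, with algebraic multiplicity their repetition count


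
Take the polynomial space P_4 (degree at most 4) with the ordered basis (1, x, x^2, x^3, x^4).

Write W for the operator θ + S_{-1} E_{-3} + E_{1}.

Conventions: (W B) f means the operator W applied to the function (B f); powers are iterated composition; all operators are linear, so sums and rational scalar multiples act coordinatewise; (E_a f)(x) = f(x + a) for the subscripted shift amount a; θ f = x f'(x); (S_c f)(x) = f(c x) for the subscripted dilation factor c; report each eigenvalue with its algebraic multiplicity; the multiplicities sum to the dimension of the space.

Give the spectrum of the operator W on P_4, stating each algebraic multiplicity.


image of 1: 2
image of x: x - 2
image of x^2: 4x^2 + 8x + 10
image of x^3: 3x^3 - 6x^2 - 24x - 26
image of x^4: 6x^4 + 16x^3 + 60x^2 + 112x + 82
the matrix is upper triangular; its diagonal is (2, 1, 4, 3, 6)
for a triangular matrix the eigenvalues are the diagonal entries, with algebraic multiplicity their repetition count

λ = 1 (multiplicity 1), λ = 2 (multiplicity 1), λ = 3 (multiplicity 1), λ = 4 (multiplicity 1), λ = 6 (multiplicity 1)


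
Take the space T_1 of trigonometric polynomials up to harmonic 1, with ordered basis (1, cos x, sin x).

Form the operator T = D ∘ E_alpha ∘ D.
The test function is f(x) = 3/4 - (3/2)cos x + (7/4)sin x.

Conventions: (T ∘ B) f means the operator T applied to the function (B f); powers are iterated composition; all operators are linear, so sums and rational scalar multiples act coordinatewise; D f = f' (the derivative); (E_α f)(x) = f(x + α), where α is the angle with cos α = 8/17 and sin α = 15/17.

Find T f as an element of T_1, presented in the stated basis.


the result is g(x) = -(57/68)cos x - (73/34)sin x

D f = (7/4)cos x + (3/2)sin x
E_alpha D f = (73/34)cos x - (57/68)sin x
D E_alpha D f = -(57/68)cos x - (73/34)sin x


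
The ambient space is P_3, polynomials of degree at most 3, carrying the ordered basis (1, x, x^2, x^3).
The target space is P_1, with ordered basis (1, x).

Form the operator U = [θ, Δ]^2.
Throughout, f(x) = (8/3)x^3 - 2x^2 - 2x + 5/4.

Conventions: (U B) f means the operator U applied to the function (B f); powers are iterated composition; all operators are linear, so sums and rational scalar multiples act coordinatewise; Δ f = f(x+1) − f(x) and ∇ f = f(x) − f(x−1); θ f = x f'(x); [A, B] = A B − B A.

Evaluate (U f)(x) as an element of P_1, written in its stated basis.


the result is g(x) = 16x + 28

Δ f = 8x^2 + 4x - 4/3
θ Δ f = 16x^2 + 4x
θ f = 8x^3 - 4x^2 - 2x
Δ θ f = 24x^2 + 16x + 2
[θ, Δ] f = -8x^2 - 12x - 2
Δ [θ, Δ] f = -16x - 20
θ Δ [θ, Δ] f = -16x
θ [θ, Δ] f = -16x^2 - 12x
Δ θ [θ, Δ] f = -32x - 28
[θ, Δ] [θ, Δ] f = 16x + 28


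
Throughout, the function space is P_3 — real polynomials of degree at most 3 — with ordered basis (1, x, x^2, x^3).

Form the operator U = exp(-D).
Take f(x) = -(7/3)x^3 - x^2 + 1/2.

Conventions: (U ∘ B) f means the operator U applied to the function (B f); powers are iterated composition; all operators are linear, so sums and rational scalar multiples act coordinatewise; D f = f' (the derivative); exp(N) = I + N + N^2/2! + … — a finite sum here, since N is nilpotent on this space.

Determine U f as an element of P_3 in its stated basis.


the result is g(x) = -(7/3)x^3 + 6x^2 - 5x + 11/6

order-1 term: 7x^2 + 2x
order-2 term: -7x - 1
order-3 term: 7/3
the series for exp(-D) f terminates at order 3
exp(-D) f = -(7/3)x^3 + 6x^2 - 5x + 11/6


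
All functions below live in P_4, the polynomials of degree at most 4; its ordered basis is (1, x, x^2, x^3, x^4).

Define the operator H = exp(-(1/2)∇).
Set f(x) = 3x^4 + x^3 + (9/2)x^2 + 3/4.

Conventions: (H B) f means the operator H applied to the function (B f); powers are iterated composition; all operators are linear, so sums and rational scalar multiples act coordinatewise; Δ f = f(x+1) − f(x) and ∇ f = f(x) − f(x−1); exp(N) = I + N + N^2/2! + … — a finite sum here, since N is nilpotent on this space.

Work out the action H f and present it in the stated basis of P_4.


order-1 term: -6x^3 + (15/2)x^2 - 9x + 13/4
order-2 term: (9/2)x^2 - (33/4)x + 45/8
order-3 term: -(3/2)x + 17/8
order-4 term: 3/16
the series for exp(-(1/2)∇) f terminates at order 4
exp(-(1/2)∇) f = 3x^4 - 5x^3 + (33/2)x^2 - (75/4)x + 191/16

the image equals g(x) = 3x^4 - 5x^3 + (33/2)x^2 - (75/4)x + 191/16


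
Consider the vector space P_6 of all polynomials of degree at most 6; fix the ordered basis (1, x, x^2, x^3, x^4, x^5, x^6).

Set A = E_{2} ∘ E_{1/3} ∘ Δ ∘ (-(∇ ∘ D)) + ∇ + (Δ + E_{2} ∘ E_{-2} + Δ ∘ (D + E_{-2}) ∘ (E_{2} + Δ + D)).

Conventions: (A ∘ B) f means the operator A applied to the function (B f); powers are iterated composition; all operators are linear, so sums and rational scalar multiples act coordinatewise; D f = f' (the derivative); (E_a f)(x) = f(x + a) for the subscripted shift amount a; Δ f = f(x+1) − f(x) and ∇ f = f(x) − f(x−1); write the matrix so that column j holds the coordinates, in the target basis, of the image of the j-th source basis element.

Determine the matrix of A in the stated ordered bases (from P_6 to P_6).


the matrix is [[1, 3, 7, 9, 99, -71/3, 545/9]; [0, 1, 6, 21, 36, 495, -142]; [0, 0, 1, 9, 42, 90, 1485]; [0, 0, 0, 1, 12, 70, 180]; [0, 0, 0, 0, 1, 15, 105]; [0, 0, 0, 0, 0, 1, 18]; [0, 0, 0, 0, 0, 0, 1]] (rows listed top to bottom)

image of 1: 1
image of x: x + 3
image of x^2: x^2 + 6x + 7
image of x^3: x^3 + 9x^2 + 21x + 9
image of x^4: x^4 + 12x^3 + 42x^2 + 36x + 99
image of x^5: x^5 + 15x^4 + 70x^3 + 90x^2 + 495x - 71/3
image of x^6: x^6 + 18x^5 + 105x^4 + 180x^3 + 1485x^2 - 142x + 545/9
each image's coordinates form column j of the matrix


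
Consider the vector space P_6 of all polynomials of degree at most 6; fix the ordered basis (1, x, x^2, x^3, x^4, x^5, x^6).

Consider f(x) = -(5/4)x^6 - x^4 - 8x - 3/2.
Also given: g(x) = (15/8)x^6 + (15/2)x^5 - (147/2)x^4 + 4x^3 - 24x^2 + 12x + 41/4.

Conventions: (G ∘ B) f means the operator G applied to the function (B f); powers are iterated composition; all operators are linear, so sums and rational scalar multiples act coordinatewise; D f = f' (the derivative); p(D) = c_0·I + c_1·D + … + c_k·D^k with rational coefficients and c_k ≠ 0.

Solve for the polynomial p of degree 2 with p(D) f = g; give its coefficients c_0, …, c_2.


p(D) = -(3/2)·I − D + 2·D^2, i.e. c_0 = -3/2, c_1 = -1, c_2 = 2

D^0 f = -(5/4)x^6 - x^4 - 8x - 3/2
D^1 f = -(15/2)x^5 - 4x^3 - 8
D^2 f = -(75/2)x^4 - 12x^2
matching coefficients of g against c_0 f + c_1 Df + … from the top degree down determines the c_i
solution: c_0 = -3/2, c_1 = -1, c_2 = 2


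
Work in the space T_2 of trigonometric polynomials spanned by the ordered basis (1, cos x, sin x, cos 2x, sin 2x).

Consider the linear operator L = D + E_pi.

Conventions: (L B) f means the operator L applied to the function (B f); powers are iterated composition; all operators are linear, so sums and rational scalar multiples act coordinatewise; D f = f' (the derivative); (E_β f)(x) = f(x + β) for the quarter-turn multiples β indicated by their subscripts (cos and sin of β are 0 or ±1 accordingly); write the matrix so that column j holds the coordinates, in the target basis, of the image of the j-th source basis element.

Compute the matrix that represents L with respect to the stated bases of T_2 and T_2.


image of 1: 1
image of cos x: -cos x - sin x
image of sin x: cos x - sin x
image of cos 2x: cos 2x - 2sin 2x
image of sin 2x: 2cos 2x + sin 2x
each image's coordinates form column j of the matrix

the matrix is [[1, 0, 0, 0, 0]; [0, -1, 1, 0, 0]; [0, -1, -1, 0, 0]; [0, 0, 0, 1, 2]; [0, 0, 0, -2, 1]] (rows listed top to bottom)


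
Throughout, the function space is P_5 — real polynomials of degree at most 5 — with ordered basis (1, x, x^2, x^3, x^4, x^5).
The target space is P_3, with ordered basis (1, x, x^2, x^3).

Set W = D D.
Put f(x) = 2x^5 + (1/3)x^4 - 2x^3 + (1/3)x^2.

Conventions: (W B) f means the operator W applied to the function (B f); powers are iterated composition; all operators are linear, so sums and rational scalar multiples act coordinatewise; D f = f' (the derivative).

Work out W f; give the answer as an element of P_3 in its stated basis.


D f = 10x^4 + (4/3)x^3 - 6x^2 + (2/3)x
D D f = 40x^3 + 4x^2 - 12x + 2/3

the result is g(x) = 40x^3 + 4x^2 - 12x + 2/3


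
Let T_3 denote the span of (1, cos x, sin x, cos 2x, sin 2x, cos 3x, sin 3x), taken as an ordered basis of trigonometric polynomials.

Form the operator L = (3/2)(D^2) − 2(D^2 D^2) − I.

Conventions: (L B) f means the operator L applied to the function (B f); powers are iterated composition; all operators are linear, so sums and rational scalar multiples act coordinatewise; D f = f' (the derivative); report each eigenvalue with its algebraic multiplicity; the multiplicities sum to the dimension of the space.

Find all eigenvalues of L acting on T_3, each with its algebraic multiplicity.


image of 1: -1
image of cos x: -(9/2)cos x
image of sin x: -(9/2)sin x
image of cos 2x: -39cos 2x
image of sin 2x: -39sin 2x
image of cos 3x: -(353/2)cos 3x
image of sin 3x: -(353/2)sin 3x
the matrix is diagonal; its diagonal is (-1, -9/2, -9/2, -39, -39, -353/2, -353/2)
for a triangular matrix the eigenvalues are the diagonal entries, with algebraic multiplicity their repetition count

λ = -353/2 (multiplicity 2), λ = -39 (multiplicity 2), λ = -9/2 (multiplicity 2), λ = -1 (multiplicity 1)


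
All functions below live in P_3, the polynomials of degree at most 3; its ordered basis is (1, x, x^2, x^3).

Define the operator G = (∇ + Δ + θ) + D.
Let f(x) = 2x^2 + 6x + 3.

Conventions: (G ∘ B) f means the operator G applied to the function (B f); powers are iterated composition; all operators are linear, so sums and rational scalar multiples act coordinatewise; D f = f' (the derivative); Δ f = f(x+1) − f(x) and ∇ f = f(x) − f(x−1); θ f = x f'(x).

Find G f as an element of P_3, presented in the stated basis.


∇ f = 4x + 4
Δ f = 4x + 8
θ f = 4x^2 + 6x
(∇ + Δ + θ) f = 4x^2 + 14x + 12
D f = 4x + 6
((∇ + Δ + θ) + D) f = 4x^2 + 18x + 18

the image equals g(x) = 4x^2 + 18x + 18


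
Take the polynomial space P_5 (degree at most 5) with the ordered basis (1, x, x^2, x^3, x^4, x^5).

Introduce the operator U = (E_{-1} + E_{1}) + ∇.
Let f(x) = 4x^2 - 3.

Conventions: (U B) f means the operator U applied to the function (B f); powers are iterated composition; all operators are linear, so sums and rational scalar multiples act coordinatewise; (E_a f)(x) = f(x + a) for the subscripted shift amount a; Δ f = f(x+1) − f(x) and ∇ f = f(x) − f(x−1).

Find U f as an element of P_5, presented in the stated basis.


the result is g(x) = 8x^2 + 8x - 2

E_{-1} f = 4x^2 - 8x + 1
E_{1} f = 4x^2 + 8x + 1
(E_{-1} + E_{1}) f = 8x^2 + 2
∇ f = 8x - 4
((E_{-1} + E_{1}) + ∇) f = 8x^2 + 8x - 2


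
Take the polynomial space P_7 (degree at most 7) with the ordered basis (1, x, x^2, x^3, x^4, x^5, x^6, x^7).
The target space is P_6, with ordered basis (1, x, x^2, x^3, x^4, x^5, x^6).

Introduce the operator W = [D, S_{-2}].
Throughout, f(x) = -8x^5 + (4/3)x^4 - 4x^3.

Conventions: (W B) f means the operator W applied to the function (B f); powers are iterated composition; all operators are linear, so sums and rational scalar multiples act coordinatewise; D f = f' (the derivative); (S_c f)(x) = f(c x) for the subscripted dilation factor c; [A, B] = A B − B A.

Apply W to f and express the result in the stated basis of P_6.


S_{-2} f = 256x^5 + (64/3)x^4 + 32x^3
D S_{-2} f = 1280x^4 + (256/3)x^3 + 96x^2
D f = -40x^4 + (16/3)x^3 - 12x^2
S_{-2} D f = -640x^4 - (128/3)x^3 - 48x^2
[D, S_{-2}] f = 1920x^4 + 128x^3 + 144x^2

the result is g(x) = 1920x^4 + 128x^3 + 144x^2


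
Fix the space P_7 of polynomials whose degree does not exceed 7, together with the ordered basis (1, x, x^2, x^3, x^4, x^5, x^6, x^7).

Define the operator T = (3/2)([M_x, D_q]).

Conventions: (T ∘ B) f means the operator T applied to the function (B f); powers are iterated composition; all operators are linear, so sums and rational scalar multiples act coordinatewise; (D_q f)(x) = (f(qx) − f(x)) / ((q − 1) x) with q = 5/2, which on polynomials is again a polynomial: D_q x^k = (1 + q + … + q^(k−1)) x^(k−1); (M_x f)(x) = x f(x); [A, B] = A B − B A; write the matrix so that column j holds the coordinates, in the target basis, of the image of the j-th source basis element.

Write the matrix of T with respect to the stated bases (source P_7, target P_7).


the matrix is [[-3/2, 0, 0, 0, 0, 0, 0, 0]; [0, -15/4, 0, 0, 0, 0, 0, 0]; [0, 0, -75/8, 0, 0, 0, 0, 0]; [0, 0, 0, -375/16, 0, 0, 0, 0]; [0, 0, 0, 0, -1875/32, 0, 0, 0]; [0, 0, 0, 0, 0, -9375/64, 0, 0]; [0, 0, 0, 0, 0, 0, -46875/128, 0]; [0, 0, 0, 0, 0, 0, 0, -234375/256]] (rows listed top to bottom)

image of 1: -3/2
image of x: -(15/4)x
image of x^2: -(75/8)x^2
image of x^3: -(375/16)x^3
image of x^4: -(1875/32)x^4
image of x^5: -(9375/64)x^5
image of x^6: -(46875/128)x^6
image of x^7: -(234375/256)x^7
each image's coordinates form column j of the matrix


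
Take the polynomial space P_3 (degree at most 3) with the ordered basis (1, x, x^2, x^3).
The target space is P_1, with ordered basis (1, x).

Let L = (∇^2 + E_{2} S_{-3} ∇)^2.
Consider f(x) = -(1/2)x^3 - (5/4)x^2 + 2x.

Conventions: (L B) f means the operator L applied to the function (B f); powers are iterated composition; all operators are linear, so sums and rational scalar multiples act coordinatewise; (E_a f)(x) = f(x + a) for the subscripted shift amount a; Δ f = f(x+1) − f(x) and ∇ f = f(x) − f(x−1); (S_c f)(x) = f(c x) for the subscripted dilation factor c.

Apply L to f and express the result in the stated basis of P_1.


the result is g(x) = 81x + 189/2

∇ f = -(3/2)x^2 - x + 11/4
∇ ∇ f = -3x + 1/2
∇ f = -(3/2)x^2 - x + 11/4
S_{-3} ∇ f = -(27/2)x^2 + 3x + 11/4
E_{2} S_{-3} ∇ f = -(27/2)x^2 - 51x - 181/4
(∇^2 + E_{2} S_{-3} ∇) f = -(27/2)x^2 - 54x - 179/4
∇ (∇^2 + E_{2} S_{-3} ∇) f = -27x - 81/2
∇ ∇ (∇^2 + E_{2} S_{-3} ∇) f = -27
∇ (∇^2 + E_{2} S_{-3} ∇) f = -27x - 81/2
S_{-3} ∇ (∇^2 + E_{2} S_{-3} ∇) f = 81x - 81/2
E_{2} S_{-3} ∇ (∇^2 + E_{2} S_{-3} ∇) f = 81x + 243/2
(∇^2 + E_{2} S_{-3} ∇) (∇^2 + E_{2} S_{-3} ∇) f = 81x + 189/2


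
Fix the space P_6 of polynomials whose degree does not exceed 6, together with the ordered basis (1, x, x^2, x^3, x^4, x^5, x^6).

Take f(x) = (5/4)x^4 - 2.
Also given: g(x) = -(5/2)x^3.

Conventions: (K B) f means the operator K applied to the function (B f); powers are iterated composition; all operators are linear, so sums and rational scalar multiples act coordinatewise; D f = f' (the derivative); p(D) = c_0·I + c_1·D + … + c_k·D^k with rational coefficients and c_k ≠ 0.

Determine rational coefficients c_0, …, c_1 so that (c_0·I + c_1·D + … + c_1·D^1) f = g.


D^0 f = (5/4)x^4 - 2
D^1 f = 5x^3
matching coefficients of g against c_0 f + c_1 Df + … from the top degree down determines the c_i
solution: c_0 = 0, c_1 = -1/2

p(D) = -(1/2)·D, i.e. c_0 = 0, c_1 = -1/2


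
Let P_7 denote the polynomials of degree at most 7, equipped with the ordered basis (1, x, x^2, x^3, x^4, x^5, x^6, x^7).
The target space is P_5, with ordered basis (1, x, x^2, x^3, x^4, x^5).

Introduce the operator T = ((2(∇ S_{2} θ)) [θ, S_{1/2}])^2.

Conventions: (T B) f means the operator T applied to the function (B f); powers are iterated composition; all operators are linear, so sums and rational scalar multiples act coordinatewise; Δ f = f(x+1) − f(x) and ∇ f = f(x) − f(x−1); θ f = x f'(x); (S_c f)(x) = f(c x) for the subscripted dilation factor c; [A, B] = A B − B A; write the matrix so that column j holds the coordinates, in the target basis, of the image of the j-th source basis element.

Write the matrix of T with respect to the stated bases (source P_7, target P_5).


the matrix is [[0, 0, 0, 0, 0, 0, 0, 0]; [0, 0, 0, 0, 0, 0, 0, 0]; [0, 0, 0, 0, 0, 0, 0, 0]; [0, 0, 0, 0, 0, 0, 0, 0]; [0, 0, 0, 0, 0, 0, 0, 0]; [0, 0, 0, 0, 0, 0, 0, 0]] (rows listed top to bottom)

image of 1: 0
image of x: 0
image of x^2: 0
image of x^3: 0
image of x^4: 0
image of x^5: 0
image of x^6: 0
image of x^7: 0
each image's coordinates form column j of the matrix


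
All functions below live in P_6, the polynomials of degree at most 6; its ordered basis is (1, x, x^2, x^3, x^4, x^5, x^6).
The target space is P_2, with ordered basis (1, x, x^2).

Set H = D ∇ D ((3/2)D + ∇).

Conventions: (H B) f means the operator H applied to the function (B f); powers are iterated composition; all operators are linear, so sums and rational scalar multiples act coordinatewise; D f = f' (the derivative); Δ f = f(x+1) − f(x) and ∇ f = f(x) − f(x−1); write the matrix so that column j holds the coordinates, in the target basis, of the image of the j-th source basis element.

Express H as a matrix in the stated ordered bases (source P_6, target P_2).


the matrix is [[0, 0, 0, 0, 60, -210, 600]; [0, 0, 0, 0, 0, 300, -1260]; [0, 0, 0, 0, 0, 0, 900]] (rows listed top to bottom)

image of 1: 0
image of x: 0
image of x^2: 0
image of x^3: 0
image of x^4: 60
image of x^5: 300x - 210
image of x^6: 900x^2 - 1260x + 600
each image's coordinates form column j of the matrix


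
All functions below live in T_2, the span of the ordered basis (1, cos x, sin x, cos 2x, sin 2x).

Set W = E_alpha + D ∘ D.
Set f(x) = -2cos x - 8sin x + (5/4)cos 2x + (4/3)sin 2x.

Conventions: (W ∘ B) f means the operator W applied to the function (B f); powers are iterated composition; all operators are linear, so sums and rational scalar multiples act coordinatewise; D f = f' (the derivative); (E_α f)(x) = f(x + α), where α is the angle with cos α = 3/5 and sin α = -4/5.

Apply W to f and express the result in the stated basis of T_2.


the image equals g(x) = (36/5)cos x + (8/5)sin x - (663/100)cos 2x - (338/75)sin 2x

E_alpha f = (26/5)cos x - (32/5)sin x - (163/100)cos 2x + (62/75)sin 2x
D f = -8cos x + 2sin x + (8/3)cos 2x - (5/2)sin 2x
D D f = 2cos x + 8sin x - 5cos 2x - (16/3)sin 2x
(E_alpha + D ∘ D) f = (36/5)cos x + (8/5)sin x - (663/100)cos 2x - (338/75)sin 2x


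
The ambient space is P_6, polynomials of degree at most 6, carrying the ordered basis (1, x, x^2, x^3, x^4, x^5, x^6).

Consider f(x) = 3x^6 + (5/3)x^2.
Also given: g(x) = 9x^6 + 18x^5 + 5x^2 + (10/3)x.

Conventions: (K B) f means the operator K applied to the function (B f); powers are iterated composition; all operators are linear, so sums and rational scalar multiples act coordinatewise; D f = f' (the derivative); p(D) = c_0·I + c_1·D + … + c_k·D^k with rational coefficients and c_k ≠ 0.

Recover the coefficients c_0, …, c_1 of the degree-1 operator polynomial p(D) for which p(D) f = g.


D^0 f = 3x^6 + (5/3)x^2
D^1 f = 18x^5 + (10/3)x
matching coefficients of g against c_0 f + c_1 Df + … from the top degree down determines the c_i
solution: c_0 = 3, c_1 = 1

c_0 = 3, c_1 = 1


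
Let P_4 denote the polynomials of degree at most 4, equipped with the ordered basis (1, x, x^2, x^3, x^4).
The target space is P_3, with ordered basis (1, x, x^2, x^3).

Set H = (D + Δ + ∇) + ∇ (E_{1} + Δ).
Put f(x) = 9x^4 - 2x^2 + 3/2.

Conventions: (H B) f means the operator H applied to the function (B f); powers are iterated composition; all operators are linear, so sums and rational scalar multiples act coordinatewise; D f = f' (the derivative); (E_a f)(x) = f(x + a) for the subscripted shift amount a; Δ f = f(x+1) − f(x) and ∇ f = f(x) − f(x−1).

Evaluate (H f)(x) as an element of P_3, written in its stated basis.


D f = 36x^3 - 4x
Δ f = 36x^3 + 54x^2 + 32x + 7
∇ f = 36x^3 - 54x^2 + 32x - 7
(D + Δ + ∇) f = 108x^3 + 60x
E_{1} f = 9x^4 + 36x^3 + 52x^2 + 32x + 17/2
Δ f = 36x^3 + 54x^2 + 32x + 7
(E_{1} + Δ) f = 9x^4 + 72x^3 + 106x^2 + 64x + 31/2
∇ (E_{1} + Δ) f = 36x^3 + 162x^2 + 32x + 21
((D + Δ + ∇) + ∇ (E_{1} + Δ)) f = 144x^3 + 162x^2 + 92x + 21

g(x) = 144x^3 + 162x^2 + 92x + 21
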